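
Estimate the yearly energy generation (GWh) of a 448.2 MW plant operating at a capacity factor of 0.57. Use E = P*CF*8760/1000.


E = 448.2 * 0.57 * 8760 / 1000 = 2237.9522 GWh


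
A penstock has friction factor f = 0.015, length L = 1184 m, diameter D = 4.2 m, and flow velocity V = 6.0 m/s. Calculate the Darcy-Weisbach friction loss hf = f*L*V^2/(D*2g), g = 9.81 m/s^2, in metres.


hf = 0.015 * 1184 * 6.0^2 / (4.2 * 2 * 9.81) = 7.7588 m


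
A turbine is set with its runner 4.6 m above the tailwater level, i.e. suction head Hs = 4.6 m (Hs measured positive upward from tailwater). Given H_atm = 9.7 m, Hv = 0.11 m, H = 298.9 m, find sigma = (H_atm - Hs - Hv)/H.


sigma = (9.7 - 4.6 - 0.11) / 298.9 = 0.0167


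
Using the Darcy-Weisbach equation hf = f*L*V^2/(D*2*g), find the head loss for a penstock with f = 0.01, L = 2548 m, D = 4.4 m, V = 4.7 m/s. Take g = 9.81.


hf = 0.01 * 2548 * 4.7^2 / (4.4 * 2 * 9.81) = 6.5199 m


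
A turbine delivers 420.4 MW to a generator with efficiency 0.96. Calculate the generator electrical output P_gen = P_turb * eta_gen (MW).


P_gen = 420.4 * 0.96 = 403.5840 MW


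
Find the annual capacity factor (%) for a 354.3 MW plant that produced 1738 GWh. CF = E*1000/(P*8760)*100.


CF = 1738 * 1000 / (354.3 * 8760) * 100 = 55.9983 %


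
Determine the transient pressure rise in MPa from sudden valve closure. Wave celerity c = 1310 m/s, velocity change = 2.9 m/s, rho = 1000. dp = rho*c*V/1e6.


dp = 1000 * 1310 * 2.9 / 1e6 = 3.7990 MPa


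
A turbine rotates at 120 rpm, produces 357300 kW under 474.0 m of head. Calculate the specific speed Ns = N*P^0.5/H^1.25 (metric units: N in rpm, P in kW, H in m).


Ns = 120 * 357300^0.5 / 474.0^1.25 = 32.4321


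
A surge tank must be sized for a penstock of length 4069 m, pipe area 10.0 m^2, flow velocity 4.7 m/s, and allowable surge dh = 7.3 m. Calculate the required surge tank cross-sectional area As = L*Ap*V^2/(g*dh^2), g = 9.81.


As = 4069 * 10.0 * 4.7^2 / (9.81 * 7.3^2) = 1719.3674 m^2


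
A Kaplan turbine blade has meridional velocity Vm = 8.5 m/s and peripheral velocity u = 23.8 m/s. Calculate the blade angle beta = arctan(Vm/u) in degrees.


beta = arctan(8.5 / 23.8) = 19.6538 degrees


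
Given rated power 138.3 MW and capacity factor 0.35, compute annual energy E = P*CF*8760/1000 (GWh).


E = 138.3 * 0.35 * 8760 / 1000 = 424.0278 GWh


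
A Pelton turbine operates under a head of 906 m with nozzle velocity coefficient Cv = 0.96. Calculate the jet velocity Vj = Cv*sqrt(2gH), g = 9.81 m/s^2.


Vj = 0.96 * sqrt(2*9.81*906) = 127.9926 m/s


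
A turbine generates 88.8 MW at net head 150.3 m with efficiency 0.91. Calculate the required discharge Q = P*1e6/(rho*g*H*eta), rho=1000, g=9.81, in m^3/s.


Q = 88.8 * 1e6 / (1000 * 9.81 * 150.3 * 0.91) = 66.1826 m^3/s


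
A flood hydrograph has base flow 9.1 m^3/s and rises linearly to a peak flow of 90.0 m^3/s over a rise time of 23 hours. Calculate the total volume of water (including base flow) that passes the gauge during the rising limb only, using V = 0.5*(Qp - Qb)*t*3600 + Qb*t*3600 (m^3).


V = 0.5*(90.0 - 9.1)*23*3600 + 9.1*23*3600 = 4.1027e+06 m^3


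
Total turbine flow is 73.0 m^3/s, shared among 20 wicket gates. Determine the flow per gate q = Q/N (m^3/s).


q = 73.0 / 20 = 3.6500 m^3/s


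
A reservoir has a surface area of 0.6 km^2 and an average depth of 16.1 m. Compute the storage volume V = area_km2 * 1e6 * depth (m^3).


V = 0.6 * 1e6 * 16.1 = 9.6600e+06 m^3


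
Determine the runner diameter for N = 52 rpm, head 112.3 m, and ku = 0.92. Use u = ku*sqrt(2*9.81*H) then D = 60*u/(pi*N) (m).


u = 0.92 * sqrt(2*9.81*112.3) = 43.1844 m/s
D = 60 * 43.1844 / (pi * 52) = 15.8608 m


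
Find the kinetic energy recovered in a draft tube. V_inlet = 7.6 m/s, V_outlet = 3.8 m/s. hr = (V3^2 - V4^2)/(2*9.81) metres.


hr = (7.6^2 - 3.8^2) / (2*9.81) = 2.2080 m


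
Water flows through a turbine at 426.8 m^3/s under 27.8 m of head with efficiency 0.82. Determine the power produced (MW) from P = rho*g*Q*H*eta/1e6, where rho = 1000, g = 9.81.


P = 1000 * 9.81 * 426.8 * 27.8 * 0.82 / 1e6 = 95.4448 MW


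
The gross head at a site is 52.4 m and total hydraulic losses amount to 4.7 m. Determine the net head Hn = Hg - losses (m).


Hn = 52.4 - 4.7 = 47.7000 m


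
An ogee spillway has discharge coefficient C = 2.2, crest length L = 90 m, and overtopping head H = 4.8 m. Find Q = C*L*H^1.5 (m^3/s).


Q = 2.2 * 90 * 4.8^1.5 = 2082.2221 m^3/s


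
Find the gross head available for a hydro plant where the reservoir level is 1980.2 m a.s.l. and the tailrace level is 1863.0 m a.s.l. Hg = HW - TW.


Hg = 1980.2 - 1863.0 = 117.2000 m


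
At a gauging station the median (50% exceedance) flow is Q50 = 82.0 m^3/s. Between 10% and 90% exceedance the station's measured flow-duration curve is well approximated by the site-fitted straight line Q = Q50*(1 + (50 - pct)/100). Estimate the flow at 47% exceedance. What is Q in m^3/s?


Q = 82.0 * (1 + (50 - 47)/100) = 84.4600 m^3/s


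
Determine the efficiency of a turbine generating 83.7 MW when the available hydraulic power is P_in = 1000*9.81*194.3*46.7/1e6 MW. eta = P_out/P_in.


P_in = 1000 * 9.81 * 194.3 * 46.7 / 1e6 = 89.0141 MW
eta = 83.7 / 89.0141 = 0.9403


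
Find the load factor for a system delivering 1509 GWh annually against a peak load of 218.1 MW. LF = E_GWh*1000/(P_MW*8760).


LF = 1509 * 1000 / (218.1 * 8760) = 0.7898


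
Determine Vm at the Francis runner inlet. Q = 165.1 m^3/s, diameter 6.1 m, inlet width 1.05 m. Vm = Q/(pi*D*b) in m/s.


Vm = 165.1 / (pi * 6.1 * 1.05) = 8.2050 m/s


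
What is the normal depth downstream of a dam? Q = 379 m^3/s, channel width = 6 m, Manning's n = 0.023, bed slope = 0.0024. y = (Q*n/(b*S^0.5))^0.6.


y = (379 * 0.023 / (6 * 0.0024^0.5))^0.6 = 7.6430 m


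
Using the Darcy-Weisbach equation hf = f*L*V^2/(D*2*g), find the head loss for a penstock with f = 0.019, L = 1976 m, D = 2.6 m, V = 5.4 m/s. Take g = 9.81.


hf = 0.019 * 1976 * 5.4^2 / (2.6 * 2 * 9.81) = 21.4613 m


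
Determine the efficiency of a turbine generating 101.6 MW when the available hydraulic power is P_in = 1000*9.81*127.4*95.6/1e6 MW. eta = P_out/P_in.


P_in = 1000 * 9.81 * 127.4 * 95.6 / 1e6 = 119.4803 MW
eta = 101.6 / 119.4803 = 0.8503


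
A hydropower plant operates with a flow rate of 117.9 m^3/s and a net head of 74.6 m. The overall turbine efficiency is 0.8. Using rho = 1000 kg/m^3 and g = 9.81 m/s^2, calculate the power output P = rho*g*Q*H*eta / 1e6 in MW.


P = 1000 * 9.81 * 117.9 * 74.6 * 0.8 / 1e6 = 69.0258 MW


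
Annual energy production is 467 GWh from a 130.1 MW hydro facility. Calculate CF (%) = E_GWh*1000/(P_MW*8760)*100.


CF = 467 * 1000 / (130.1 * 8760) * 100 = 40.9766 %


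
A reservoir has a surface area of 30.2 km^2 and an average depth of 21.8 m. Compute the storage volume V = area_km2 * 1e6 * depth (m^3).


V = 30.2 * 1e6 * 21.8 = 6.5836e+08 m^3


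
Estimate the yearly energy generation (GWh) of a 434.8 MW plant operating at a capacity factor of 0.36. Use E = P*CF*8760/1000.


E = 434.8 * 0.36 * 8760 / 1000 = 1371.1853 GWh


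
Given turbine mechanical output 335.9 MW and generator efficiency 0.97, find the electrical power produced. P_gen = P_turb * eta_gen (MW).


P_gen = 335.9 * 0.97 = 325.8230 MW


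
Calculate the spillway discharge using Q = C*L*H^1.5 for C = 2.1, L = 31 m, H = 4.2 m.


Q = 2.1 * 31 * 4.2^1.5 = 560.3443 m^3/s


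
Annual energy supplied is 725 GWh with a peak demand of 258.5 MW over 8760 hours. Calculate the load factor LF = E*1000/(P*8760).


LF = 725 * 1000 / (258.5 * 8760) = 0.3202


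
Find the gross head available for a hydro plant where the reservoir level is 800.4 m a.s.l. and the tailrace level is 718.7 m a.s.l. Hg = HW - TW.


Hg = 800.4 - 718.7 = 81.7000 m


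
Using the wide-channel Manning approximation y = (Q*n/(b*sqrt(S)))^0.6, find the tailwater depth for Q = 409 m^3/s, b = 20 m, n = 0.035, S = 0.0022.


y = (409 * 0.035 / (20 * 0.0022^0.5))^0.6 = 5.1301 m


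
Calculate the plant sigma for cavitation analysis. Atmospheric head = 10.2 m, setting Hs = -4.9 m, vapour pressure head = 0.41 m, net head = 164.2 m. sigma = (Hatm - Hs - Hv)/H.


sigma = (10.2 - (-4.9) - 0.41) / 164.2 = 0.0895


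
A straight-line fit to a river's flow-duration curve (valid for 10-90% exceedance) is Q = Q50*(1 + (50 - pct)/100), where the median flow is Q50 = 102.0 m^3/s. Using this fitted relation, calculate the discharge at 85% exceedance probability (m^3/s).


Q = 102.0 * (1 + (50 - 85)/100) = 66.3000 m^3/s


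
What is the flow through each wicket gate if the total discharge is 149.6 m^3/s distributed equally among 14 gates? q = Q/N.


q = 149.6 / 14 = 10.6857 m^3/s


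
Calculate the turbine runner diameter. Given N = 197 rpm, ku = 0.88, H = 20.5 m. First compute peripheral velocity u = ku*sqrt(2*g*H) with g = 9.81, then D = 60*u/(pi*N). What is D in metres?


u = 0.88 * sqrt(2*9.81*20.5) = 17.6486 m/s
D = 60 * 17.6486 / (pi * 197) = 1.7110 m


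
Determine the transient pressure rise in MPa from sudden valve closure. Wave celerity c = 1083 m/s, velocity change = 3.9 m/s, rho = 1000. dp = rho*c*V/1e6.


dp = 1000 * 1083 * 3.9 / 1e6 = 4.2237 MPa


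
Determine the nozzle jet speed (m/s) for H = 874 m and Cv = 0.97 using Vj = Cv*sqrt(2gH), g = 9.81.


Vj = 0.97 * sqrt(2*9.81*874) = 127.0214 m/s


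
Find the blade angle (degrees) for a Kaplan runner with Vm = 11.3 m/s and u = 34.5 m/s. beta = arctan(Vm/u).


beta = arctan(11.3 / 34.5) = 18.1355 degrees


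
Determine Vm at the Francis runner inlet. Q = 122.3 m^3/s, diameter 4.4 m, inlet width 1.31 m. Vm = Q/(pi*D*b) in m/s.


Vm = 122.3 / (pi * 4.4 * 1.31) = 6.7539 m/s


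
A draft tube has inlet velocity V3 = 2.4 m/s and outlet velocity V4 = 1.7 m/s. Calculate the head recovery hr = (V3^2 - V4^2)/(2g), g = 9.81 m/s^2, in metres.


hr = (2.4^2 - 1.7^2) / (2*9.81) = 0.1463 m


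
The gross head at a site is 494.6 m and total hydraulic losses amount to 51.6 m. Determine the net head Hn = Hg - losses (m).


Hn = 494.6 - 51.6 = 443.0000 m


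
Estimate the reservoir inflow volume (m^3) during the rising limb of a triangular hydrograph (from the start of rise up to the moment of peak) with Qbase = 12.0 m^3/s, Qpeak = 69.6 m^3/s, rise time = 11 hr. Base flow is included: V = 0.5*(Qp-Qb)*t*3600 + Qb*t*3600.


V = 0.5*(69.6 - 12.0)*11*3600 + 12.0*11*3600 = 1.6157e+06 m^3


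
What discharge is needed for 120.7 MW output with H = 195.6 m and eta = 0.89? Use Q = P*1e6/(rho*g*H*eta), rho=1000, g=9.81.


Q = 120.7 * 1e6 / (1000 * 9.81 * 195.6 * 0.89) = 70.6772 m^3/s


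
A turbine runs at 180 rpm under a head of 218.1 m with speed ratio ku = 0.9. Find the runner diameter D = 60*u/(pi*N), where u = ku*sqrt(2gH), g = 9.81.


u = 0.9 * sqrt(2*9.81*218.1) = 58.8735 m/s
D = 60 * 58.8735 / (pi * 180) = 6.2467 m


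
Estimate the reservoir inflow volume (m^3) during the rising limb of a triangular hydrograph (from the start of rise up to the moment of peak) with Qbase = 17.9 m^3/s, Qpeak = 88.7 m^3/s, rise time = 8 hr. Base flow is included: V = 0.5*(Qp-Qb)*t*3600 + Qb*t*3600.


V = 0.5*(88.7 - 17.9)*8*3600 + 17.9*8*3600 = 1.5350e+06 m^3


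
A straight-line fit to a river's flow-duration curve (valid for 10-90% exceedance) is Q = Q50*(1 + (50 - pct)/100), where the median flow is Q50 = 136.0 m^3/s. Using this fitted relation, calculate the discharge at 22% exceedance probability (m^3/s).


Q = 136.0 * (1 + (50 - 22)/100) = 174.0800 m^3/s


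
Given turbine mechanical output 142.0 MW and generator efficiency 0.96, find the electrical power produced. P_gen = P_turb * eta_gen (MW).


P_gen = 142.0 * 0.96 = 136.3200 MW


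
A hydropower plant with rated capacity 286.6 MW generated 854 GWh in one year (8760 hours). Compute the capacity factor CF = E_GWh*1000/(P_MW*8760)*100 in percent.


CF = 854 * 1000 / (286.6 * 8760) * 100 = 34.0156 %


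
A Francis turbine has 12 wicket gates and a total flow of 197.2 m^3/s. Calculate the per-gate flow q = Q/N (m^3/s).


q = 197.2 / 12 = 16.4333 m^3/s


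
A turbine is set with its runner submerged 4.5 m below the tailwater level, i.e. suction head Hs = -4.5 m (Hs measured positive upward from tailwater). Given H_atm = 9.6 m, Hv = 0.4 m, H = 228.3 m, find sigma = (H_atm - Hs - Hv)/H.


sigma = (9.6 - (-4.5) - 0.4) / 228.3 = 0.0600


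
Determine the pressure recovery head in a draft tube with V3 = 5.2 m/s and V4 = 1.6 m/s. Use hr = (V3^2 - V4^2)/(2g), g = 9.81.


hr = (5.2^2 - 1.6^2) / (2*9.81) = 1.2477 m


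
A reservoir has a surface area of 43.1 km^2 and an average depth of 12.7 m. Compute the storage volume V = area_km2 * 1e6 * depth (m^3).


V = 43.1 * 1e6 * 12.7 = 5.4737e+08 m^3


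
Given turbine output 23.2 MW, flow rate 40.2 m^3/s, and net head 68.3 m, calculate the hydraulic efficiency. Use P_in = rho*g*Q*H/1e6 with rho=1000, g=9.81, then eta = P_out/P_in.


P_in = 1000 * 9.81 * 40.2 * 68.3 / 1e6 = 26.9349 MW
eta = 23.2 / 26.9349 = 0.8613


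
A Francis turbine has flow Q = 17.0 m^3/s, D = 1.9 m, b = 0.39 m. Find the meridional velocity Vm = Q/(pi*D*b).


Vm = 17.0 / (pi * 1.9 * 0.39) = 7.3027 m/s


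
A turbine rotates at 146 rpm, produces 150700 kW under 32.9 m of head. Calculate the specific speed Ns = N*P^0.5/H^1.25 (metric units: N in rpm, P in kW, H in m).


Ns = 146 * 150700^0.5 / 32.9^1.25 = 719.3075


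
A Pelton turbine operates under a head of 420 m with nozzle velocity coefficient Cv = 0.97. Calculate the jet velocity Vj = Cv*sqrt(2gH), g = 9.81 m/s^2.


Vj = 0.97 * sqrt(2*9.81*420) = 88.0533 m/s


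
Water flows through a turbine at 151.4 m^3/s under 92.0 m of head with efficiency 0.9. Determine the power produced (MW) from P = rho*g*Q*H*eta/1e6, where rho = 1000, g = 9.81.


P = 1000 * 9.81 * 151.4 * 92.0 * 0.9 / 1e6 = 122.9774 MW


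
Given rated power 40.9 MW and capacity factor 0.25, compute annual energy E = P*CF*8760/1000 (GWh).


E = 40.9 * 0.25 * 8760 / 1000 = 89.5710 GWh


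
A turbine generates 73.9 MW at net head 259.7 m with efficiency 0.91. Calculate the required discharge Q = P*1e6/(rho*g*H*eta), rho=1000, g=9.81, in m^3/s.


Q = 73.9 * 1e6 / (1000 * 9.81 * 259.7 * 0.91) = 31.8759 m^3/s


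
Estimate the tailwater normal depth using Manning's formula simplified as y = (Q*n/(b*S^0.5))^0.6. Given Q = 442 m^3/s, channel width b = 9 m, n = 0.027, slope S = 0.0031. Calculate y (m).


y = (442 * 0.027 / (9 * 0.0031^0.5))^0.6 = 6.7007 m


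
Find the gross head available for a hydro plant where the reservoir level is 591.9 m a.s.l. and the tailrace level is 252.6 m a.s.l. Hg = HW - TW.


Hg = 591.9 - 252.6 = 339.3000 m


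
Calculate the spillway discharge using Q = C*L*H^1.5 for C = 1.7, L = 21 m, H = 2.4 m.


Q = 1.7 * 21 * 2.4^1.5 = 132.7349 m^3/s


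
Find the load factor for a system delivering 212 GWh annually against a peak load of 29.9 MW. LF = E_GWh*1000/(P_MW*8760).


LF = 212 * 1000 / (29.9 * 8760) = 0.8094


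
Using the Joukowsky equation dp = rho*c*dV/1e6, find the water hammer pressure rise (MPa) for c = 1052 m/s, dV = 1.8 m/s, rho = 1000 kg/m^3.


dp = 1000 * 1052 * 1.8 / 1e6 = 1.8936 MPa


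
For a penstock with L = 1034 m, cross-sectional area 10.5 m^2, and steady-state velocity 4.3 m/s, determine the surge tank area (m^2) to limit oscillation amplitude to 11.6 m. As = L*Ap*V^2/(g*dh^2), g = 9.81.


As = 1034 * 10.5 * 4.3^2 / (9.81 * 11.6^2) = 152.0764 m^2


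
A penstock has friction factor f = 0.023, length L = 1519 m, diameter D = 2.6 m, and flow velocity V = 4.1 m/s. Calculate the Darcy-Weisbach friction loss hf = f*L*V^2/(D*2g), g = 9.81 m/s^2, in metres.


hf = 0.023 * 1519 * 4.1^2 / (2.6 * 2 * 9.81) = 11.5128 m


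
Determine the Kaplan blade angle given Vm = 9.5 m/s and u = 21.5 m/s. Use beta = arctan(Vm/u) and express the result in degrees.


beta = arctan(9.5 / 21.5) = 23.8387 degrees


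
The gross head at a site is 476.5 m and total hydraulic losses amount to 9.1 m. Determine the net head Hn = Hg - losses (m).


Hn = 476.5 - 9.1 = 467.4000 m


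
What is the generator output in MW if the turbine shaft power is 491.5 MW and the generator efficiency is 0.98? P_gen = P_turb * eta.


P_gen = 491.5 * 0.98 = 481.6700 MW


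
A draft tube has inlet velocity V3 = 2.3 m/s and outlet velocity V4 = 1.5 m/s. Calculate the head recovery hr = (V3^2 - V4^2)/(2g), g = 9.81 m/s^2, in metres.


hr = (2.3^2 - 1.5^2) / (2*9.81) = 0.1549 m


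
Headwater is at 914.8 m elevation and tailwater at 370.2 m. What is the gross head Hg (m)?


Hg = 914.8 - 370.2 = 544.6000 m


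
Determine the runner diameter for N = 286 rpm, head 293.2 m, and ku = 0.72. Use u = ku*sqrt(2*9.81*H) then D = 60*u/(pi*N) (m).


u = 0.72 * sqrt(2*9.81*293.2) = 54.6090 m/s
D = 60 * 54.6090 / (pi * 286) = 3.6467 m


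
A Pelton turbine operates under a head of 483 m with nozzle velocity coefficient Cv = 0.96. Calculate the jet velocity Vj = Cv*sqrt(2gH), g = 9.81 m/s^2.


Vj = 0.96 * sqrt(2*9.81*483) = 93.4532 m/s


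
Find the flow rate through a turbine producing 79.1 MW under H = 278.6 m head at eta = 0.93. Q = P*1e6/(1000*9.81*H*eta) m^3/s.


Q = 79.1 * 1e6 / (1000 * 9.81 * 278.6 * 0.93) = 31.1203 m^3/s


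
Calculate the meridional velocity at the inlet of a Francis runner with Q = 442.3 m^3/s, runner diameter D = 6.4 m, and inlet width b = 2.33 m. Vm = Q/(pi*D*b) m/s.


Vm = 442.3 / (pi * 6.4 * 2.33) = 9.4413 m/s


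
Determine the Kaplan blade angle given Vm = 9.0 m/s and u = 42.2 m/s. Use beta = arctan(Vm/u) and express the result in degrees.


beta = arctan(9.0 / 42.2) = 12.0391 degrees


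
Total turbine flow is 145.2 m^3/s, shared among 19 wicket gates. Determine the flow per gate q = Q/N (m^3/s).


q = 145.2 / 19 = 7.6421 m^3/s


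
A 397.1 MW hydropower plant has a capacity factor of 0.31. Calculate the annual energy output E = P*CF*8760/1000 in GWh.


E = 397.1 * 0.31 * 8760 / 1000 = 1078.3648 GWh


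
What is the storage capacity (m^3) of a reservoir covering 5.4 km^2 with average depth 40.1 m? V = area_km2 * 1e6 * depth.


V = 5.4 * 1e6 * 40.1 = 2.1654e+08 m^3


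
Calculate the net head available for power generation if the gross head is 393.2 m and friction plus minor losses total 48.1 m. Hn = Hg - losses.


Hn = 393.2 - 48.1 = 345.1000 m


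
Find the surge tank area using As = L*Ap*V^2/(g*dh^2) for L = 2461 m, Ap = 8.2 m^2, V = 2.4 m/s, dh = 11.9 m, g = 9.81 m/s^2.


As = 2461 * 8.2 * 2.4^2 / (9.81 * 11.9^2) = 83.6729 m^2


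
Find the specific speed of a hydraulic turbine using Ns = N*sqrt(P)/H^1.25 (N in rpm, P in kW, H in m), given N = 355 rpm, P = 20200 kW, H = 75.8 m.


Ns = 355 * 20200^0.5 / 75.8^1.25 = 225.5888


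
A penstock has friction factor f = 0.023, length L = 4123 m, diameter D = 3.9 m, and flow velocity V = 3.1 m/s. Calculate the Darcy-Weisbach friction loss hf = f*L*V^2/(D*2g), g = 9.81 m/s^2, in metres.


hf = 0.023 * 4123 * 3.1^2 / (3.9 * 2 * 9.81) = 11.9097 m


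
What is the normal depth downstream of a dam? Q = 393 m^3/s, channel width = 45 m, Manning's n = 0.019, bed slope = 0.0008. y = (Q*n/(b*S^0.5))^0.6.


y = (393 * 0.019 / (45 * 0.0008^0.5))^0.6 = 2.8909 m


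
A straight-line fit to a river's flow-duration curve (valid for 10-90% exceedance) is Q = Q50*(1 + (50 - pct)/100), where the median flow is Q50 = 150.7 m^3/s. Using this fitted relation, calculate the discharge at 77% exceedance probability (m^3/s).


Q = 150.7 * (1 + (50 - 77)/100) = 110.0110 m^3/s


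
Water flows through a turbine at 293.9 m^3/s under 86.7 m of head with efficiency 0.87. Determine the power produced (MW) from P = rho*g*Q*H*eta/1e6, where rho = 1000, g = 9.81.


P = 1000 * 9.81 * 293.9 * 86.7 * 0.87 / 1e6 = 217.4738 MW


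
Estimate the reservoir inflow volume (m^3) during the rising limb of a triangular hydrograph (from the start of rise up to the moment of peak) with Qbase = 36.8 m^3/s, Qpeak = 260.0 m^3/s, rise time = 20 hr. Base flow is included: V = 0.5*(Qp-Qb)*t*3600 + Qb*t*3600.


V = 0.5*(260.0 - 36.8)*20*3600 + 36.8*20*3600 = 1.0685e+07 m^3


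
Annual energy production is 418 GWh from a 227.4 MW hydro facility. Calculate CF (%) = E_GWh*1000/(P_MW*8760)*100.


CF = 418 * 1000 / (227.4 * 8760) * 100 = 20.9837 %


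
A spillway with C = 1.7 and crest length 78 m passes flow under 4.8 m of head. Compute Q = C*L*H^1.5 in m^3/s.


Q = 1.7 * 78 * 4.8^1.5 = 1394.4578 m^3/s


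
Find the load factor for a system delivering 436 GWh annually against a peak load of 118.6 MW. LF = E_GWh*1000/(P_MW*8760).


LF = 436 * 1000 / (118.6 * 8760) = 0.4197


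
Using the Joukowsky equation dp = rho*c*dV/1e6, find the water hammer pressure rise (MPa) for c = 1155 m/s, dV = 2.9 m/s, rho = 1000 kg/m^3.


dp = 1000 * 1155 * 2.9 / 1e6 = 3.3495 MPa


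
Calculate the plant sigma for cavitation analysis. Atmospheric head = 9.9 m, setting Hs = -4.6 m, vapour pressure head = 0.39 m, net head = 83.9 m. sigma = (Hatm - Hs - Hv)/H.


sigma = (9.9 - (-4.6) - 0.39) / 83.9 = 0.1682


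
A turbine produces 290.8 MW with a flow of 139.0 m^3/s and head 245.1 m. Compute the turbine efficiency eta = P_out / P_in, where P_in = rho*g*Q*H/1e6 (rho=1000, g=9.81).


P_in = 1000 * 9.81 * 139.0 * 245.1 / 1e6 = 334.2159 MW
eta = 290.8 / 334.2159 = 0.8701


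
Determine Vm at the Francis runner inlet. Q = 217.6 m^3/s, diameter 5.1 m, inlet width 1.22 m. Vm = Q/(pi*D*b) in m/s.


Vm = 217.6 / (pi * 5.1 * 1.22) = 11.1321 m/s


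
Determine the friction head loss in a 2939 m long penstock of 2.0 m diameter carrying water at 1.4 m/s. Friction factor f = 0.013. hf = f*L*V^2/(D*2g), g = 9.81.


hf = 0.013 * 2939 * 1.4^2 / (2.0 * 2 * 9.81) = 1.9084 m


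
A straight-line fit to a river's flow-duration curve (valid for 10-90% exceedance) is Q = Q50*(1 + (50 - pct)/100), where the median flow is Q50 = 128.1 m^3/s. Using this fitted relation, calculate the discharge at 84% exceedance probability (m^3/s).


Q = 128.1 * (1 + (50 - 84)/100) = 84.5460 m^3/s


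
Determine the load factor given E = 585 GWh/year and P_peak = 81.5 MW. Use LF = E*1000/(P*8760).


LF = 585 * 1000 / (81.5 * 8760) = 0.8194


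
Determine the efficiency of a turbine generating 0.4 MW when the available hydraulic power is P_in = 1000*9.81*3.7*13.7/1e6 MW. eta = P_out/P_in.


P_in = 1000 * 9.81 * 3.7 * 13.7 / 1e6 = 0.4973 MW
eta = 0.4 / 0.4973 = 0.8044


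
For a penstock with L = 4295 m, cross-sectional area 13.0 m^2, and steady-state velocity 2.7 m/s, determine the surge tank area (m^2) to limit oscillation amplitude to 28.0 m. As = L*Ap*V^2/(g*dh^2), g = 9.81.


As = 4295 * 13.0 * 2.7^2 / (9.81 * 28.0^2) = 52.9236 m^2


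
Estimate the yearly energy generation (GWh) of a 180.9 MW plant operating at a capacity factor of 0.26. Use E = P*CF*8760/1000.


E = 180.9 * 0.26 * 8760 / 1000 = 412.0178 GWh


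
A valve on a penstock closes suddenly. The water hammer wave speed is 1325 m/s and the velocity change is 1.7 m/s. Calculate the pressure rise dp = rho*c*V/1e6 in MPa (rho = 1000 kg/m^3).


dp = 1000 * 1325 * 1.7 / 1e6 = 2.2525 MPa


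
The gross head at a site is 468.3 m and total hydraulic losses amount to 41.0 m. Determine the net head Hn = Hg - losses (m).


Hn = 468.3 - 41.0 = 427.3000 m


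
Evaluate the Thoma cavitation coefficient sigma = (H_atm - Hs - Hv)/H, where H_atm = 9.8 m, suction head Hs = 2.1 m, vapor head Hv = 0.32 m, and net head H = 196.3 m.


sigma = (9.8 - 2.1 - 0.32) / 196.3 = 0.0376


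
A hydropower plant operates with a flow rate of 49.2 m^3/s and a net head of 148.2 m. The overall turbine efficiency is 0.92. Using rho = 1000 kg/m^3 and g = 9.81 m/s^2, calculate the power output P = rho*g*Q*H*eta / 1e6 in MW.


P = 1000 * 9.81 * 49.2 * 148.2 * 0.92 / 1e6 = 65.8067 MW


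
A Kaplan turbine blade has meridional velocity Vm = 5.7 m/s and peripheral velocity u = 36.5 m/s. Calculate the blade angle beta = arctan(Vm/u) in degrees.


beta = arctan(5.7 / 36.5) = 8.8759 degrees


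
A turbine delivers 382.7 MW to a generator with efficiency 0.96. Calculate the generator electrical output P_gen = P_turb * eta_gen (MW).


P_gen = 382.7 * 0.96 = 367.3920 MW


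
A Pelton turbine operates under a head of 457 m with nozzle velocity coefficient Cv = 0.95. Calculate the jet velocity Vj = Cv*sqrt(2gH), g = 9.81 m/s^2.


Vj = 0.95 * sqrt(2*9.81*457) = 89.9562 m/s


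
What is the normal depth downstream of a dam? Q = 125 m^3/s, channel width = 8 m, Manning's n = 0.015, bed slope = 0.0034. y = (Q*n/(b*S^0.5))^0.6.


y = (125 * 0.015 / (8 * 0.0034^0.5))^0.6 = 2.3041 m


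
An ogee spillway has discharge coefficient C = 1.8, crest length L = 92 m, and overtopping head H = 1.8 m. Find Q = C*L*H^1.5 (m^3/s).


Q = 1.8 * 92 * 1.8^1.5 = 399.9163 m^3/s


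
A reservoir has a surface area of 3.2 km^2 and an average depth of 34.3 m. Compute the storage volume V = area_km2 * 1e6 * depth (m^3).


V = 3.2 * 1e6 * 34.3 = 1.0976e+08 m^3


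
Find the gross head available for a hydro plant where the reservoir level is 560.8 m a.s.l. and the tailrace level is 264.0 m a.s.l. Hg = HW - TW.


Hg = 560.8 - 264.0 = 296.8000 m


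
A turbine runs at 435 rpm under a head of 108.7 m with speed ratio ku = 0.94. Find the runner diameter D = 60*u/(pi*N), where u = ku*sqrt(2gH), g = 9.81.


u = 0.94 * sqrt(2*9.81*108.7) = 43.4102 m/s
D = 60 * 43.4102 / (pi * 435) = 1.9059 m


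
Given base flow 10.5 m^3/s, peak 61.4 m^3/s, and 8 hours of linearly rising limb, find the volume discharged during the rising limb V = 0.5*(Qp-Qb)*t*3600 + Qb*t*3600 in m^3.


V = 0.5*(61.4 - 10.5)*8*3600 + 10.5*8*3600 = 1.0354e+06 m^3


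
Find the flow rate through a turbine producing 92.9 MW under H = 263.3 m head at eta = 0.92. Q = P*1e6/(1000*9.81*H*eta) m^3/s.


Q = 92.9 * 1e6 / (1000 * 9.81 * 263.3 * 0.92) = 39.0938 m^3/s


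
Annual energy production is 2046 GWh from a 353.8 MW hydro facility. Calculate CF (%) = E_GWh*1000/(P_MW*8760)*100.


CF = 2046 * 1000 / (353.8 * 8760) * 100 = 66.0152 %


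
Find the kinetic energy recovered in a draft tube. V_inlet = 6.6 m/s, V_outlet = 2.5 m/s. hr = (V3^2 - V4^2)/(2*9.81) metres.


hr = (6.6^2 - 2.5^2) / (2*9.81) = 1.9016 m


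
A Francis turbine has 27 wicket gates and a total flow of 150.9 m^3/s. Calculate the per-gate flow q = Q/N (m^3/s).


q = 150.9 / 27 = 5.5889 m^3/s


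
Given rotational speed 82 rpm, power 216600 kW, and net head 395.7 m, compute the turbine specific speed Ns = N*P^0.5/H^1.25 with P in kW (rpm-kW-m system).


Ns = 82 * 216600^0.5 / 395.7^1.25 = 21.6240


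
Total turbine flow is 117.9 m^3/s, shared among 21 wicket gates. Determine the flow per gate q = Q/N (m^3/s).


q = 117.9 / 21 = 5.6143 m^3/s


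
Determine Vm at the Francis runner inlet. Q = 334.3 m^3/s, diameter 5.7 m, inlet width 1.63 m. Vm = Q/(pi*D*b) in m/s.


Vm = 334.3 / (pi * 5.7 * 1.63) = 11.4531 m/s


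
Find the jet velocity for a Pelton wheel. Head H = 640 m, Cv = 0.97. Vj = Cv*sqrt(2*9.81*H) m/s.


Vj = 0.97 * sqrt(2*9.81*640) = 108.6954 m/s


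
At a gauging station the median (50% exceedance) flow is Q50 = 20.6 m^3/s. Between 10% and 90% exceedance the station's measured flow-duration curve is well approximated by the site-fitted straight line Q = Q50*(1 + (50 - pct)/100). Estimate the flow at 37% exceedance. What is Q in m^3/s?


Q = 20.6 * (1 + (50 - 37)/100) = 23.2780 m^3/s


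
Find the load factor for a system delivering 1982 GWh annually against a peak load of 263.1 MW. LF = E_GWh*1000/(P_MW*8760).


LF = 1982 * 1000 / (263.1 * 8760) = 0.8600


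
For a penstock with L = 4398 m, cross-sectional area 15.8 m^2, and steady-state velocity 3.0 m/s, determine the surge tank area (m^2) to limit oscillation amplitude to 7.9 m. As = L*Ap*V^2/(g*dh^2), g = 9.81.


As = 4398 * 15.8 * 3.0^2 / (9.81 * 7.9^2) = 1021.4841 m^2


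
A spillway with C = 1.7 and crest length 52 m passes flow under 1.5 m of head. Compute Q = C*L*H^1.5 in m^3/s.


Q = 1.7 * 52 * 1.5^1.5 = 162.4012 m^3/s


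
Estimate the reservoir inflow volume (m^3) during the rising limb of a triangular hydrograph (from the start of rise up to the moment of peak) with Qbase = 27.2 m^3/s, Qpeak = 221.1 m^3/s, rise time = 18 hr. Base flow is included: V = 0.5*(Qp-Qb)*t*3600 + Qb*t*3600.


V = 0.5*(221.1 - 27.2)*18*3600 + 27.2*18*3600 = 8.0449e+06 m^3


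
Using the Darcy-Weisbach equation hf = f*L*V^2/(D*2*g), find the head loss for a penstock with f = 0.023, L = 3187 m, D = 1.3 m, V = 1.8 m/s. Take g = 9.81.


hf = 0.023 * 3187 * 1.8^2 / (1.3 * 2 * 9.81) = 9.3113 m


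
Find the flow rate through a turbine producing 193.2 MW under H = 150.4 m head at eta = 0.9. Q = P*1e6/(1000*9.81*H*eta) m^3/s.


Q = 193.2 * 1e6 / (1000 * 9.81 * 150.4 * 0.9) = 145.4949 m^3/s


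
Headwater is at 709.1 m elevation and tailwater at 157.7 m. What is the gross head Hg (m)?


Hg = 709.1 - 157.7 = 551.4000 m


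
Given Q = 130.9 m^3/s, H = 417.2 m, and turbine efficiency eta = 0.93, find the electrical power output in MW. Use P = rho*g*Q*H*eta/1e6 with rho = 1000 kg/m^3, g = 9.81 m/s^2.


P = 1000 * 9.81 * 130.9 * 417.2 * 0.93 / 1e6 = 498.2369 MW


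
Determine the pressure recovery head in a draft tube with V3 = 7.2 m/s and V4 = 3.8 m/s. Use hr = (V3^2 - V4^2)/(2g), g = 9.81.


hr = (7.2^2 - 3.8^2) / (2*9.81) = 1.9062 m


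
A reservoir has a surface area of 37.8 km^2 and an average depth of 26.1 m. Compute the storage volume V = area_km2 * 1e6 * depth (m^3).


V = 37.8 * 1e6 * 26.1 = 9.8658e+08 m^3


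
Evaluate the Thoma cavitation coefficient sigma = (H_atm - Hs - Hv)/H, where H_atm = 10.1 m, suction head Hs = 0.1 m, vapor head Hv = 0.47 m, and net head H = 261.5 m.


sigma = (10.1 - 0.1 - 0.47) / 261.5 = 0.0364


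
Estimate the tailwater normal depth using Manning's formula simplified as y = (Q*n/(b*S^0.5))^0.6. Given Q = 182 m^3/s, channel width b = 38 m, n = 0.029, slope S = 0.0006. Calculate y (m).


y = (182 * 0.029 / (38 * 0.0006^0.5))^0.6 = 2.8325 m


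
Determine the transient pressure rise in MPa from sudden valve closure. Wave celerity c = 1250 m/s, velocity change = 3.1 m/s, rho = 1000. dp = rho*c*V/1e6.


dp = 1000 * 1250 * 3.1 / 1e6 = 3.8750 MPa


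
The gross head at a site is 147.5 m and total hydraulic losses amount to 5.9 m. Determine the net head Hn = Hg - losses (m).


Hn = 147.5 - 5.9 = 141.6000 m


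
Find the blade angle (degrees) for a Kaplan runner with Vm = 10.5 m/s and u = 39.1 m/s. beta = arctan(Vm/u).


beta = arctan(10.5 / 39.1) = 15.0317 degrees


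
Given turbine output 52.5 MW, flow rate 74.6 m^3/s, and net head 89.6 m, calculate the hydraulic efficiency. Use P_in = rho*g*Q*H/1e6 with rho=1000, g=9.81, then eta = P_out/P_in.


P_in = 1000 * 9.81 * 74.6 * 89.6 / 1e6 = 65.5716 MW
eta = 52.5 / 65.5716 = 0.8007


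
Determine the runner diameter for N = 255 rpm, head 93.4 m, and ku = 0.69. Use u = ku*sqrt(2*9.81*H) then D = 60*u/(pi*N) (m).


u = 0.69 * sqrt(2*9.81*93.4) = 29.5374 m/s
D = 60 * 29.5374 / (pi * 255) = 2.2122 m


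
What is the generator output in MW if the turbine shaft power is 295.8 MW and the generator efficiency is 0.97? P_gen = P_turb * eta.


P_gen = 295.8 * 0.97 = 286.9260 MW


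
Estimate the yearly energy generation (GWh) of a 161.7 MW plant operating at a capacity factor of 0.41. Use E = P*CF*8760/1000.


E = 161.7 * 0.41 * 8760 / 1000 = 580.7617 GWh


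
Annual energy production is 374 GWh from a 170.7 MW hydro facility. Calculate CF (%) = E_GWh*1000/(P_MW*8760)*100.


CF = 374 * 1000 / (170.7 * 8760) * 100 = 25.0112 %


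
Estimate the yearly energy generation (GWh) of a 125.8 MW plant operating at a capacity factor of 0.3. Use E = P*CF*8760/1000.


E = 125.8 * 0.3 * 8760 / 1000 = 330.6024 GWh


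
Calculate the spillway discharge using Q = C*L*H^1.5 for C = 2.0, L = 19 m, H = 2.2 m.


Q = 2.0 * 19 * 2.2^1.5 = 123.9988 m^3/s


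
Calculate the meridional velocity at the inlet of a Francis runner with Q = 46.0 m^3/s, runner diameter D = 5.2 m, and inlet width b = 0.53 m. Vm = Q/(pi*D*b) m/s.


Vm = 46.0 / (pi * 5.2 * 0.53) = 5.3129 m/s


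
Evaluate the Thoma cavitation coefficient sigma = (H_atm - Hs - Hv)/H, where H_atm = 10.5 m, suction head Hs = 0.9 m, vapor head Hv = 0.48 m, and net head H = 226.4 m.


sigma = (10.5 - 0.9 - 0.48) / 226.4 = 0.0403


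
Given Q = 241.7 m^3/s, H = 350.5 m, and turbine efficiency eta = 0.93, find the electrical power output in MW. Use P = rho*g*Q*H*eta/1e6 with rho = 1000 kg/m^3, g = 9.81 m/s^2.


P = 1000 * 9.81 * 241.7 * 350.5 * 0.93 / 1e6 = 772.8881 MW


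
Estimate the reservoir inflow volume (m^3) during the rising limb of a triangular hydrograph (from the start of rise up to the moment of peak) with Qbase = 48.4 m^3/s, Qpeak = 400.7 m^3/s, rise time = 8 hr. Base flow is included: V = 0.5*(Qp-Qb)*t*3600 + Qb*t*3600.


V = 0.5*(400.7 - 48.4)*8*3600 + 48.4*8*3600 = 6.4670e+06 m^3


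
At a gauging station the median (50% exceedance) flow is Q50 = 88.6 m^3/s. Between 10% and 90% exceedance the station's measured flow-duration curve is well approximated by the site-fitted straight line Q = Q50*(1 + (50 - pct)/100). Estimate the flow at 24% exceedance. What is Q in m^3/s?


Q = 88.6 * (1 + (50 - 24)/100) = 111.6360 m^3/s


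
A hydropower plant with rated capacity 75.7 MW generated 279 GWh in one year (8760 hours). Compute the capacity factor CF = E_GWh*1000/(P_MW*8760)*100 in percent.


CF = 279 * 1000 / (75.7 * 8760) * 100 = 42.0731 %


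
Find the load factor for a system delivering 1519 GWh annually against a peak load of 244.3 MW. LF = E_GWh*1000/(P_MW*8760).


LF = 1519 * 1000 / (244.3 * 8760) = 0.7098


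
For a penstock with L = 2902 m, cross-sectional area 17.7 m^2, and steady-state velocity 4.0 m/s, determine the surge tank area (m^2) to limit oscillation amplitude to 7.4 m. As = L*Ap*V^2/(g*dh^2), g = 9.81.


As = 2902 * 17.7 * 4.0^2 / (9.81 * 7.4^2) = 1529.8830 m^2


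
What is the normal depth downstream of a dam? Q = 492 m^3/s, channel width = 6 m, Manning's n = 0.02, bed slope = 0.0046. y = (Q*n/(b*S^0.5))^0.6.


y = (492 * 0.02 / (6 * 0.0046^0.5))^0.6 = 6.7621 m


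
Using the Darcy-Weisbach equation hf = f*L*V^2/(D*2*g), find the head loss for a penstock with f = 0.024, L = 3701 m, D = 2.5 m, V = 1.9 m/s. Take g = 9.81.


hf = 0.024 * 3701 * 1.9^2 / (2.5 * 2 * 9.81) = 6.5373 m


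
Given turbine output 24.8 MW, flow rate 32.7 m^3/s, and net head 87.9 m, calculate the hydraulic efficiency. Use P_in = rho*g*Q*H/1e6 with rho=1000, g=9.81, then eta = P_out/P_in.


P_in = 1000 * 9.81 * 32.7 * 87.9 / 1e6 = 28.1972 MW
eta = 24.8 / 28.1972 = 0.8795


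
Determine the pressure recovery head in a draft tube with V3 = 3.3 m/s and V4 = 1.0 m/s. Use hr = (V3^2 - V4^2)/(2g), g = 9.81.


hr = (3.3^2 - 1.0^2) / (2*9.81) = 0.5041 m


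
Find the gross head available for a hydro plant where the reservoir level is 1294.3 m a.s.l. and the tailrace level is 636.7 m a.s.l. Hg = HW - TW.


Hg = 1294.3 - 636.7 = 657.6000 m


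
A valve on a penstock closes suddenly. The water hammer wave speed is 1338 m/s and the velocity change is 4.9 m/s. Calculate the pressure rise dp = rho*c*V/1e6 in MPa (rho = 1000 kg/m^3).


dp = 1000 * 1338 * 4.9 / 1e6 = 6.5562 MPa


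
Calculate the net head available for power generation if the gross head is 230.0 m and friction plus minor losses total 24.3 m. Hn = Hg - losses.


Hn = 230.0 - 24.3 = 205.7000 m


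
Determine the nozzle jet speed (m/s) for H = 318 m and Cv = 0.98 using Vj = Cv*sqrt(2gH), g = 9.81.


Vj = 0.98 * sqrt(2*9.81*318) = 77.4086 m/s


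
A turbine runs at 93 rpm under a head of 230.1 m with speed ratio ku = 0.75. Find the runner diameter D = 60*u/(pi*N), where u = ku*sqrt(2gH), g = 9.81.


u = 0.75 * sqrt(2*9.81*230.1) = 50.3929 m/s
D = 60 * 50.3929 / (pi * 93) = 10.3487 m


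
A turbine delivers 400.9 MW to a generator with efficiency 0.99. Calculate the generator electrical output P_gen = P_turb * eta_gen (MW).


P_gen = 400.9 * 0.99 = 396.8910 MW


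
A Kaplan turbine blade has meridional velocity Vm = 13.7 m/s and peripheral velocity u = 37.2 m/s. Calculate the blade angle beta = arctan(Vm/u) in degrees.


beta = arctan(13.7 / 37.2) = 20.2177 degrees


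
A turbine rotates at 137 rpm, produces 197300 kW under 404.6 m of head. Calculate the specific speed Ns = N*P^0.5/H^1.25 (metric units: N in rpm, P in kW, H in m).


Ns = 137 * 197300^0.5 / 404.6^1.25 = 33.5353


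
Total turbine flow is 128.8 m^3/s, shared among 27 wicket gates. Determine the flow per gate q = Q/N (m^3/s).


q = 128.8 / 27 = 4.7704 m^3/s


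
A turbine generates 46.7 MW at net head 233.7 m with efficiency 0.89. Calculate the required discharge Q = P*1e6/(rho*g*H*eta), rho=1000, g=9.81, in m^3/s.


Q = 46.7 * 1e6 / (1000 * 9.81 * 233.7 * 0.89) = 22.8875 m^3/s


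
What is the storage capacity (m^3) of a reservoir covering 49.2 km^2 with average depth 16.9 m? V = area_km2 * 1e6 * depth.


V = 49.2 * 1e6 * 16.9 = 8.3148e+08 m^3


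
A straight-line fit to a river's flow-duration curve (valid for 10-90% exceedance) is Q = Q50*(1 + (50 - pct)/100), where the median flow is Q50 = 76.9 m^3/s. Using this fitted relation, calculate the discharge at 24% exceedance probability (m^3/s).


Q = 76.9 * (1 + (50 - 24)/100) = 96.8940 m^3/s


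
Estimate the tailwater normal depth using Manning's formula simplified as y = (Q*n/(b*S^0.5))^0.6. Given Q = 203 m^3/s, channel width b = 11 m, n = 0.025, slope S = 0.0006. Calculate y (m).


y = (203 * 0.025 / (11 * 0.0006^0.5))^0.6 = 5.8208 m


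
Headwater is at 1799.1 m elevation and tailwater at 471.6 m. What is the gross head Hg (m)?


Hg = 1799.1 - 471.6 = 1327.5000 m


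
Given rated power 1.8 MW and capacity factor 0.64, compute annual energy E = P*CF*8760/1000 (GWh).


E = 1.8 * 0.64 * 8760 / 1000 = 10.0915 GWh


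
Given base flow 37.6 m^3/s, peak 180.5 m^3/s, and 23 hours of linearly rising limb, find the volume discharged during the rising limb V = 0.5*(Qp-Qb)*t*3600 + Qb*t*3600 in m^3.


V = 0.5*(180.5 - 37.6)*23*3600 + 37.6*23*3600 = 9.0293e+06 m^3


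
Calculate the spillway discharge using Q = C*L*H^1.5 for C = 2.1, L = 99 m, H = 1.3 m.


Q = 2.1 * 99 * 1.3^1.5 = 308.1552 m^3/s


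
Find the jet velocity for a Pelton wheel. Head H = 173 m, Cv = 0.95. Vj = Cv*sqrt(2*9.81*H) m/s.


Vj = 0.95 * sqrt(2*9.81*173) = 55.3473 m/s


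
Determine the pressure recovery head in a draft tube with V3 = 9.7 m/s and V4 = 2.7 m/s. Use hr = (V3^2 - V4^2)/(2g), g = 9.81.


hr = (9.7^2 - 2.7^2) / (2*9.81) = 4.4241 m


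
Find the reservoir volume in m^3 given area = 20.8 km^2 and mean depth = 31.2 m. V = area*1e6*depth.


V = 20.8 * 1e6 * 31.2 = 6.4896e+08 m^3


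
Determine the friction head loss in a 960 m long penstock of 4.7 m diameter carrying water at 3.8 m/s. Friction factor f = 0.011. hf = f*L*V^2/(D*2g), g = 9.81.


hf = 0.011 * 960 * 3.8^2 / (4.7 * 2 * 9.81) = 1.6536 m


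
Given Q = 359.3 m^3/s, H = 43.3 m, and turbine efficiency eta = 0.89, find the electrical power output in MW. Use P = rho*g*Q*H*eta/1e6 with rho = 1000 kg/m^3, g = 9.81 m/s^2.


P = 1000 * 9.81 * 359.3 * 43.3 * 0.89 / 1e6 = 135.8326 MW
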